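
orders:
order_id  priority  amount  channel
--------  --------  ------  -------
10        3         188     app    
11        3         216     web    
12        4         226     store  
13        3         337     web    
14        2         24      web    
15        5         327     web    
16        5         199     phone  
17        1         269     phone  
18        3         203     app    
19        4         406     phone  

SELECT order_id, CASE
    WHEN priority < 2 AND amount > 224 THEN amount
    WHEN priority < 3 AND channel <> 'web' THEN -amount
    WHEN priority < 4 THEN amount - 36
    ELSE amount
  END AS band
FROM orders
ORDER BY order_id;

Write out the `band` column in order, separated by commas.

order_id=10: priority < 4 → 152
order_id=11: priority < 4 → 180
order_id=12: ELSE → 226
order_id=13: priority < 4 → 301
order_id=14: priority < 4 → -12
order_id=15: ELSE → 327
order_id=16: ELSE → 199
order_id=17: priority < 2 AND amount > 224 → 269
order_id=18: priority < 4 → 167
order_id=19: ELSE → 406

152, 180, 226, 301, -12, 327, 199, 269, 167, 406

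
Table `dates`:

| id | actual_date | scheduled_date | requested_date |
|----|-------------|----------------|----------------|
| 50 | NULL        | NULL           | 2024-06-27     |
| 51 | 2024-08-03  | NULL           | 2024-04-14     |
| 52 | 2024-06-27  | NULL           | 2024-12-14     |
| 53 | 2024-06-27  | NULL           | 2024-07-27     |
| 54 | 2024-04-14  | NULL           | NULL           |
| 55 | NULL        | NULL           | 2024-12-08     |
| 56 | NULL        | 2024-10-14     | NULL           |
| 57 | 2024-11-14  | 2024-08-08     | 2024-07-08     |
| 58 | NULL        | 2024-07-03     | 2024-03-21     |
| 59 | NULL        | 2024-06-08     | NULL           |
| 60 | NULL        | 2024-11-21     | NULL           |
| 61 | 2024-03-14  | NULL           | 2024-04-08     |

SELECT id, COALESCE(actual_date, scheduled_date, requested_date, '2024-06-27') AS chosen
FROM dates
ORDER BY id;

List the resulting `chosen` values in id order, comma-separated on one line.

id=50: actual_date=NULL, scheduled_date=NULL, requested_date=2024-06-27 → 2024-06-27
id=51: actual_date=2024-08-03 → 2024-08-03
id=52: actual_date=2024-06-27 → 2024-06-27
id=53: actual_date=2024-06-27 → 2024-06-27
id=54: actual_date=2024-04-14 → 2024-04-14
id=55: actual_date=NULL, scheduled_date=NULL, requested_date=2024-12-08 → 2024-12-08
id=56: actual_date=NULL, scheduled_date=2024-10-14 → 2024-10-14
id=57: actual_date=2024-11-14 → 2024-11-14
id=58: actual_date=NULL, scheduled_date=2024-07-03 → 2024-07-03
id=59: actual_date=NULL, scheduled_date=2024-06-08 → 2024-06-08
id=60: actual_date=NULL, scheduled_date=2024-11-21 → 2024-11-21
id=61: actual_date=2024-03-14 → 2024-03-14

2024-06-27, 2024-08-03, 2024-06-27, 2024-06-27, 2024-04-14, 2024-12-08, 2024-10-14, 2024-11-14, 2024-07-03, 2024-06-08, 2024-11-21, 2024-03-14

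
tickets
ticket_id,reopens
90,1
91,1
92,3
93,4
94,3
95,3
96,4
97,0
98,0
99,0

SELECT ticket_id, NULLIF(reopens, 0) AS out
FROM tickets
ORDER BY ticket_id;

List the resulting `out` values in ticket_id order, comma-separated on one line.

ticket_id=90: reopens=1 vs 0: differ → 1
ticket_id=91: reopens=1 vs 0: differ → 1
ticket_id=92: reopens=3 vs 0: differ → 3
ticket_id=93: reopens=4 vs 0: differ → 4
ticket_id=94: reopens=3 vs 0: differ → 3
ticket_id=95: reopens=3 vs 0: differ → 3
ticket_id=96: reopens=4 vs 0: differ → 4
ticket_id=97: reopens=0 vs 0: equal → NULL
ticket_id=98: reopens=0 vs 0: equal → NULL
ticket_id=99: reopens=0 vs 0: equal → NULL

1, 1, 3, 4, 3, 3, 4, NULL, NULL, NULL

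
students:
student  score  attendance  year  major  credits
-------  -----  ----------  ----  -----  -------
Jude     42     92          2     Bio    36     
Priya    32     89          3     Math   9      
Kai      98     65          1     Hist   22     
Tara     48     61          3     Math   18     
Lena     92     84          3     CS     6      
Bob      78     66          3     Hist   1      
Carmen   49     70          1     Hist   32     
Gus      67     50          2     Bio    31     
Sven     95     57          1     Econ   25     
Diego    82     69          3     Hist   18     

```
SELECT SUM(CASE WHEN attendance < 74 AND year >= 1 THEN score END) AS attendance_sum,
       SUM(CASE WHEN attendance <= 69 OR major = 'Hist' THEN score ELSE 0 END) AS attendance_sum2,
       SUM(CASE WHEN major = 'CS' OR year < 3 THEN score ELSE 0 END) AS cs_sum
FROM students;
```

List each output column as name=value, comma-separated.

[attendance_sum: attendance < 74 AND year >= 1]
student=Jude: ✗
student=Priya: ✗
student=Kai: ✓ → 98
student=Tara: ✓ → 48
student=Lena: ✗
student=Bob: ✓ → 78
student=Carmen: ✓ → 49
student=Gus: ✓ → 67
student=Sven: ✓ → 95
student=Diego: ✓ → 82
attendance_sum = 98 + 48 + 78 + 49 + 67 + 95 + 82 = 517
—
[attendance_sum2: attendance <= 69 OR major = 'Hist']
student=Jude: ✗
student=Priya: ✗
student=Kai: ✓ → 98
student=Tara: ✓ → 48
student=Lena: ✗
student=Bob: ✓ → 78
student=Carmen: ✓ → 49
student=Gus: ✓ → 67
student=Sven: ✓ → 95
student=Diego: ✓ → 82
attendance_sum2 = 98 + 48 + 78 + 49 + 67 + 95 + 82 = 517
—
[cs_sum: major = 'CS' OR year < 3]
student=Jude: ✓ → 42
student=Priya: ✗
student=Kai: ✓ → 98
student=Tara: ✗
student=Lena: ✓ → 92
student=Bob: ✗
student=Carmen: ✓ → 49
student=Gus: ✓ → 67
student=Sven: ✓ → 95
student=Diego: ✗
cs_sum = 42 + 98 + 92 + 49 + 67 + 95 = 443

attendance_sum=517, attendance_sum2=517, cs_sum=443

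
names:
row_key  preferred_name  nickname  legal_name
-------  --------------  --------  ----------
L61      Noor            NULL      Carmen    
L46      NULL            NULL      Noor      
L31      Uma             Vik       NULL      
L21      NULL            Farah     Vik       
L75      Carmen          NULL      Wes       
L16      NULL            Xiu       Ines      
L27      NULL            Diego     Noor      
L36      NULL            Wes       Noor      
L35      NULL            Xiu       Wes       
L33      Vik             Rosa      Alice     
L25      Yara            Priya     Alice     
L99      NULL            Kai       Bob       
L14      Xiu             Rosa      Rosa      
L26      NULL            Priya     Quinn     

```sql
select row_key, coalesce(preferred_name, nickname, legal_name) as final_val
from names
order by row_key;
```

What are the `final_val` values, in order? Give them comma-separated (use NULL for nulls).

row_key=L14: preferred_name=Xiu → Xiu
row_key=L16: preferred_name=NULL, nickname=Xiu → Xiu
row_key=L21: preferred_name=NULL, nickname=Farah → Farah
row_key=L25: preferred_name=Yara → Yara
row_key=L26: preferred_name=NULL, nickname=Priya → Priya
row_key=L27: preferred_name=NULL, nickname=Diego → Diego
row_key=L31: preferred_name=Uma → Uma
row_key=L33: preferred_name=Vik → Vik
row_key=L35: preferred_name=NULL, nickname=Xiu → Xiu
row_key=L36: preferred_name=NULL, nickname=Wes → Wes
row_key=L46: preferred_name=NULL, nickname=NULL, legal_name=Noor → Noor
row_key=L61: preferred_name=Noor → Noor
row_key=L75: preferred_name=Carmen → Carmen
row_key=L99: preferred_name=NULL, nickname=Kai → Kai

Xiu, Xiu, Farah, Yara, Priya, Diego, Uma, Vik, Xiu, Wes, Noor, Noor, Carmen, Kai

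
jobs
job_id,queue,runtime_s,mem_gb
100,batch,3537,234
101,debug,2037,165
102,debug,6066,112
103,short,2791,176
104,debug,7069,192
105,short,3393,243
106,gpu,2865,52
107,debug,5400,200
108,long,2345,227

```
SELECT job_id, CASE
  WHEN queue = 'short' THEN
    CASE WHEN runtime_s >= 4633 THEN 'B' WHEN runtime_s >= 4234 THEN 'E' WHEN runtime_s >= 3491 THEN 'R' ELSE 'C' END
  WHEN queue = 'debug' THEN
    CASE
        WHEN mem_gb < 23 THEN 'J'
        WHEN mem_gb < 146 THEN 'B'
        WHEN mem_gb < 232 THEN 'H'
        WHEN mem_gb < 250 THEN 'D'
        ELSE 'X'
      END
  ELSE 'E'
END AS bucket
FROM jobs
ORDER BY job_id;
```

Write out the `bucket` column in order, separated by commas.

E, H, B, C, H, C, E, H, E

job_id=100: queue='batch' → outer ELSE → E
job_id=101: queue='debug' → inner[mem_gb < 232] → H
job_id=102: queue='debug' → inner[mem_gb < 146] → B
job_id=103: queue='short' → inner[ELSE] → C
job_id=104: queue='debug' → inner[mem_gb < 232] → H
job_id=105: queue='short' → inner[ELSE] → C
job_id=106: queue='gpu' → outer ELSE → E
job_id=107: queue='debug' → inner[mem_gb < 232] → H
job_id=108: queue='long' → outer ELSE → E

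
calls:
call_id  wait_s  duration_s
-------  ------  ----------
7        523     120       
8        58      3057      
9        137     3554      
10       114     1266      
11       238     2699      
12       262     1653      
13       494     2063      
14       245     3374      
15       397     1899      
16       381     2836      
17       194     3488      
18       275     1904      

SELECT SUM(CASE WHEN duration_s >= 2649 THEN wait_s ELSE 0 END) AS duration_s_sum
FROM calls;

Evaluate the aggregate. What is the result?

call_id=7: ✗
call_id=8: ✓ → 58
call_id=9: ✓ → 137
call_id=10: ✗
call_id=11: ✓ → 238
call_id=12: ✗
call_id=13: ✗
call_id=14: ✓ → 245
call_id=15: ✗
call_id=16: ✓ → 381
call_id=17: ✓ → 194
call_id=18: ✗
duration_s_sum = 58 + 137 + 238 + 245 + 381 + 194 = 1253

1253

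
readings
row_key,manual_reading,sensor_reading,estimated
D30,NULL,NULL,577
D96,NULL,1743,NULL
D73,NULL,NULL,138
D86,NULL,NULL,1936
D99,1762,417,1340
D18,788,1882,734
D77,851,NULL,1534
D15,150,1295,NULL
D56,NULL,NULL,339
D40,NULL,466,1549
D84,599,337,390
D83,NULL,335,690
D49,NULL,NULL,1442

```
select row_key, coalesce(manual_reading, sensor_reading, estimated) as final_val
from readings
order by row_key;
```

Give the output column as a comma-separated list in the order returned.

150, 788, 577, 466, 1442, 339, 138, 851, 335, 599, 1936, 1743, 1762

row_key=D15: manual_reading=150 → 150
row_key=D18: manual_reading=788 → 788
row_key=D30: manual_reading=NULL, sensor_reading=NULL, estimated=577 → 577
row_key=D40: manual_reading=NULL, sensor_reading=466 → 466
row_key=D49: manual_reading=NULL, sensor_reading=NULL, estimated=1442 → 1442
row_key=D56: manual_reading=NULL, sensor_reading=NULL, estimated=339 → 339
row_key=D73: manual_reading=NULL, sensor_reading=NULL, estimated=138 → 138
row_key=D77: manual_reading=851 → 851
row_key=D83: manual_reading=NULL, sensor_reading=335 → 335
row_key=D84: manual_reading=599 → 599
row_key=D86: manual_reading=NULL, sensor_reading=NULL, estimated=1936 → 1936
row_key=D96: manual_reading=NULL, sensor_reading=1743 → 1743
row_key=D99: manual_reading=1762 → 1762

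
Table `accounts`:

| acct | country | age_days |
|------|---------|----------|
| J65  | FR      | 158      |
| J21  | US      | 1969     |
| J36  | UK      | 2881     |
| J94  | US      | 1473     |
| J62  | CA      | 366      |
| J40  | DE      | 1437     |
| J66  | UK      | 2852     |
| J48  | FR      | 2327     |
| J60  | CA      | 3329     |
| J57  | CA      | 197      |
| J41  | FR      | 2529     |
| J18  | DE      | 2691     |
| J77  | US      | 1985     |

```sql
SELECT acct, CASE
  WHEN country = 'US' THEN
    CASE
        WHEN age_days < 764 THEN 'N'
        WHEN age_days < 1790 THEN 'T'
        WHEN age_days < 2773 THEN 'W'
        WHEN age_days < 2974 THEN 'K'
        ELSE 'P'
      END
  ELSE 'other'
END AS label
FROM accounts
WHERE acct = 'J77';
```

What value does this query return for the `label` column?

W

acct = J77: country=US, age_days=1985.
country='US' → inner[age_days < 2773] → W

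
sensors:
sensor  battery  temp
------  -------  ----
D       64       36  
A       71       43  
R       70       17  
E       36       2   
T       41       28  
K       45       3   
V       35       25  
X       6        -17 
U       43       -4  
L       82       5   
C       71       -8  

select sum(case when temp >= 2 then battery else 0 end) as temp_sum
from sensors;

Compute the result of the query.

sensor=D: ✓ → 64
sensor=A: ✓ → 71
sensor=R: ✓ → 70
sensor=E: ✓ → 36
sensor=T: ✓ → 41
sensor=K: ✓ → 45
sensor=V: ✓ → 35
sensor=X: ✗
sensor=U: ✗
sensor=L: ✓ → 82
sensor=C: ✗
temp_sum = 64 + 71 + 70 + 36 + 41 + 45 + 35 + 82 = 444

444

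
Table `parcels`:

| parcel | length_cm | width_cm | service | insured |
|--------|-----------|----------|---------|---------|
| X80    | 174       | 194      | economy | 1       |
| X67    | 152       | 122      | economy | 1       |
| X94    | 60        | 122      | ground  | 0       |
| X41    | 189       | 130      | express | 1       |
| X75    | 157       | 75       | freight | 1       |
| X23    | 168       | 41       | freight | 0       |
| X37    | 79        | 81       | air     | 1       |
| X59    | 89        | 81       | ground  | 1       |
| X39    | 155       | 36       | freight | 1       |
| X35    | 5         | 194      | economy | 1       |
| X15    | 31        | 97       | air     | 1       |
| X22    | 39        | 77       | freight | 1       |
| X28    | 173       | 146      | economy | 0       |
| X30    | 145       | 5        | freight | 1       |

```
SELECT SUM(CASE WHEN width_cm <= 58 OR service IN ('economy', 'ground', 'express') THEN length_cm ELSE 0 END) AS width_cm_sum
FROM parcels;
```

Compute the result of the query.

parcel=X80: ✓ → 174
parcel=X67: ✓ → 152
parcel=X94: ✓ → 60
parcel=X41: ✓ → 189
parcel=X75: ✗
parcel=X23: ✓ → 168
parcel=X37: ✗
parcel=X59: ✓ → 89
parcel=X39: ✓ → 155
parcel=X35: ✓ → 5
parcel=X15: ✗
parcel=X22: ✗
parcel=X28: ✓ → 173
parcel=X30: ✓ → 145
width_cm_sum = 174 + 152 + 60 + 189 + 168 + 89 + 155 + 5 + 173 + 145 = 1310

1310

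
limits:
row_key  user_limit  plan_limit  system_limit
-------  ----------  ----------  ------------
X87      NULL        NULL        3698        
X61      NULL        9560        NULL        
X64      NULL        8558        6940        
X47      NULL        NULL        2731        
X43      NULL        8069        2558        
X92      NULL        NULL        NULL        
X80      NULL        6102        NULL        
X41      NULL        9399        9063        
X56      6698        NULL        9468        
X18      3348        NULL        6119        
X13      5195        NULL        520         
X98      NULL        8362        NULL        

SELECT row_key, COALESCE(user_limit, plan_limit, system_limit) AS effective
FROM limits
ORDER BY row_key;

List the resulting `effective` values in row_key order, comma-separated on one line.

5195, 3348, 9399, 8069, 2731, 6698, 9560, 8558, 6102, 3698, NULL, 8362

row_key=X13: user_limit=5195 → 5195
row_key=X18: user_limit=3348 → 3348
row_key=X41: user_limit=NULL, plan_limit=9399 → 9399
row_key=X43: user_limit=NULL, plan_limit=8069 → 8069
row_key=X47: user_limit=NULL, plan_limit=NULL, system_limit=2731 → 2731
row_key=X56: user_limit=6698 → 6698
row_key=X61: user_limit=NULL, plan_limit=9560 → 9560
row_key=X64: user_limit=NULL, plan_limit=8558 → 8558
row_key=X80: user_limit=NULL, plan_limit=6102 → 6102
row_key=X87: user_limit=NULL, plan_limit=NULL, system_limit=3698 → 3698
row_key=X92: user_limit=NULL, plan_limit=NULL, system_limit=NULL (all NULL) → NULL
row_key=X98: user_limit=NULL, plan_limit=8362 → 8362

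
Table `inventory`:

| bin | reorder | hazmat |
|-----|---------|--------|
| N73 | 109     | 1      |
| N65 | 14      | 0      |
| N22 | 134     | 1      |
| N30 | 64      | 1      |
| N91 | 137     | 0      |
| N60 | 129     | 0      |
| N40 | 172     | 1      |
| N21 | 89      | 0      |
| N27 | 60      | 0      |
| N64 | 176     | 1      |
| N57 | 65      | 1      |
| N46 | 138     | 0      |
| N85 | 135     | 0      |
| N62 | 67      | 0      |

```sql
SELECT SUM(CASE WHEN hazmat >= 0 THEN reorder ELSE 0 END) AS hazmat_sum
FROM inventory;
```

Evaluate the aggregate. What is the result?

bin=N73: ✓ → 109
bin=N65: ✓ → 14
bin=N22: ✓ → 134
bin=N30: ✓ → 64
bin=N91: ✓ → 137
bin=N60: ✓ → 129
bin=N40: ✓ → 172
bin=N21: ✓ → 89
bin=N27: ✓ → 60
bin=N64: ✓ → 176
bin=N57: ✓ → 65
bin=N46: ✓ → 138
bin=N85: ✓ → 135
bin=N62: ✓ → 67
hazmat_sum = 109 + 14 + 134 + 64 + 137 + 129 + 172 + 89 + 60 + 176 + 65 + 138 + 135 + 67 = 1489

1489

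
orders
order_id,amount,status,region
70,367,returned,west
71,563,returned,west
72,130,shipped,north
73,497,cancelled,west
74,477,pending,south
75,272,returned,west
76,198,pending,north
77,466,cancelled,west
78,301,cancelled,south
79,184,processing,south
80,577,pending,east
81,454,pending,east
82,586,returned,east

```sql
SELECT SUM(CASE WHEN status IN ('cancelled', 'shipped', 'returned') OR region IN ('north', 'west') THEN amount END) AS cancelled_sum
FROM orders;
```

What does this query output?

3380

order_id=70: ✓ → 367
order_id=71: ✓ → 563
order_id=72: ✓ → 130
order_id=73: ✓ → 497
order_id=74: ✗
order_id=75: ✓ → 272
order_id=76: ✓ → 198
order_id=77: ✓ → 466
order_id=78: ✓ → 301
order_id=79: ✗
order_id=80: ✗
order_id=81: ✗
order_id=82: ✓ → 586
cancelled_sum = 367 + 563 + 130 + 497 + 272 + 198 + 466 + 301 + 586 = 3380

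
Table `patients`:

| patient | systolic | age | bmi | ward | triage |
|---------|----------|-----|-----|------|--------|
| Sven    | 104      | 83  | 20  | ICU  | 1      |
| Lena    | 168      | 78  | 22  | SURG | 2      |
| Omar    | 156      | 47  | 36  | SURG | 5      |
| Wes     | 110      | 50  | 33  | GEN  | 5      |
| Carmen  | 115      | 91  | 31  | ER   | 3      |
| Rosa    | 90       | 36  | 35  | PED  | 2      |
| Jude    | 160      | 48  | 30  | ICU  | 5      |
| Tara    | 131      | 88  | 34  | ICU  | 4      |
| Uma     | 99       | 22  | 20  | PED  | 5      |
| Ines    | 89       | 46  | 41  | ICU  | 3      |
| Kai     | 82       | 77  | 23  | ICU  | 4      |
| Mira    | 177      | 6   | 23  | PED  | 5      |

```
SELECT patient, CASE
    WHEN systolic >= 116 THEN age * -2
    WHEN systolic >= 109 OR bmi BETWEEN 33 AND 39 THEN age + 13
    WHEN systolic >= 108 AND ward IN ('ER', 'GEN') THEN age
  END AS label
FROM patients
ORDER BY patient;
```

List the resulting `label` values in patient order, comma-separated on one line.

104, NULL, -96, NULL, -156, -12, -94, 49, NULL, -176, NULL, 63

patient=Carmen: systolic >= 109 OR bmi BETWEEN 33 AND 39 → 104
patient=Ines: (no match → NULL) → NULL
patient=Jude: systolic >= 116 → -96
patient=Kai: (no match → NULL) → NULL
patient=Lena: systolic >= 116 → -156
patient=Mira: systolic >= 116 → -12
patient=Omar: systolic >= 116 → -94
patient=Rosa: systolic >= 109 OR bmi BETWEEN 33 AND 39 → 49
patient=Sven: (no match → NULL) → NULL
patient=Tara: systolic >= 116 → -176
patient=Uma: (no match → NULL) → NULL
patient=Wes: systolic >= 109 OR bmi BETWEEN 33 AND 39 → 63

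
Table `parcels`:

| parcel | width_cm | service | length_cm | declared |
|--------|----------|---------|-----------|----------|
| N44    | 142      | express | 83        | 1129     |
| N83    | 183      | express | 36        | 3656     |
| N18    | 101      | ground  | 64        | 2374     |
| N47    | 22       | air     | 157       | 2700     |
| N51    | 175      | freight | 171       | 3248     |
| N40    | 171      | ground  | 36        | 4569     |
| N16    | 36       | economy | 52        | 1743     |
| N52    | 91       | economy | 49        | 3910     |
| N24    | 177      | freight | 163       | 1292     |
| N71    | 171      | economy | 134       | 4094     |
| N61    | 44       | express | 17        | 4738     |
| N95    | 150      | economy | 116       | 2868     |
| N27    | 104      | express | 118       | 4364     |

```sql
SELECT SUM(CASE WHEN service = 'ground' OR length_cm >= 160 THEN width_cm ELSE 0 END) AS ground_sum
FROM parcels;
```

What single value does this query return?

parcel=N44: ✗
parcel=N83: ✗
parcel=N18: ✓ → 101
parcel=N47: ✗
parcel=N51: ✓ → 175
parcel=N40: ✓ → 171
parcel=N16: ✗
parcel=N52: ✗
parcel=N24: ✓ → 177
parcel=N71: ✗
parcel=N61: ✗
parcel=N95: ✗
parcel=N27: ✗
ground_sum = 101 + 175 + 171 + 177 = 624

624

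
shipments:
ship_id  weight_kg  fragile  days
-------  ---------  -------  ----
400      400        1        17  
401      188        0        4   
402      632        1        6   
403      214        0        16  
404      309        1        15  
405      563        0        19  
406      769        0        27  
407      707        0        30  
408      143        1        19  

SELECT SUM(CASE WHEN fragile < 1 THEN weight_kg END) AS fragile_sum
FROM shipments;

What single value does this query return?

ship_id=400: ✗
ship_id=401: ✓ → 188
ship_id=402: ✗
ship_id=403: ✓ → 214
ship_id=404: ✗
ship_id=405: ✓ → 563
ship_id=406: ✓ → 769
ship_id=407: ✓ → 707
ship_id=408: ✗
fragile_sum = 188 + 214 + 563 + 769 + 707 = 2441

2441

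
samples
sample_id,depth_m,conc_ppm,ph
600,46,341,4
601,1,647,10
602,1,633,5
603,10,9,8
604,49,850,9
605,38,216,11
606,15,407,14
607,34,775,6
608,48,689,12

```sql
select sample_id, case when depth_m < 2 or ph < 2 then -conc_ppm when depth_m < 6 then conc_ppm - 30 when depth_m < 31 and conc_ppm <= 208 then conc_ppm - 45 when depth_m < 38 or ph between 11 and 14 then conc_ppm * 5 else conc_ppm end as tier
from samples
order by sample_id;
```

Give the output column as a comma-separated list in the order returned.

341, -647, -633, -36, 850, 1080, 2035, 3875, 3445

sample_id=600: ELSE → 341
sample_id=601: depth_m < 2 or ph < 2 → -647
sample_id=602: depth_m < 2 or ph < 2 → -633
sample_id=603: depth_m < 31 and conc_ppm <= 208 → -36
sample_id=604: ELSE → 850
sample_id=605: depth_m < 38 or ph between 11 and 14 → 1080
sample_id=606: depth_m < 38 or ph between 11 and 14 → 2035
sample_id=607: depth_m < 38 or ph between 11 and 14 → 3875
sample_id=608: depth_m < 38 or ph between 11 and 14 → 3445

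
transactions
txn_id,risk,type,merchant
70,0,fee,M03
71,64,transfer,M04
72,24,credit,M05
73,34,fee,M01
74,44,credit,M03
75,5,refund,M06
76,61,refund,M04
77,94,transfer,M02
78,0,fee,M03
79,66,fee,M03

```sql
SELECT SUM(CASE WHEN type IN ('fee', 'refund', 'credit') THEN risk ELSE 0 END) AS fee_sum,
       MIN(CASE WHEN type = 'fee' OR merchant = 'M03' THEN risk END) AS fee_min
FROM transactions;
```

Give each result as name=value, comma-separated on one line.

[fee_sum: type IN ('fee', 'refund', 'credit')]
txn_id=70: ✓ → 0
txn_id=71: ✗
txn_id=72: ✓ → 24
txn_id=73: ✓ → 34
txn_id=74: ✓ → 44
txn_id=75: ✓ → 5
txn_id=76: ✓ → 61
txn_id=77: ✗
txn_id=78: ✓ → 0
txn_id=79: ✓ → 66
fee_sum = 24 + 34 + 44 + 5 + 61 + 66 = 234
—
[fee_min: type = 'fee' OR merchant = 'M03']
txn_id=70: ✓ → 0
txn_id=71: ✗
txn_id=72: ✗
txn_id=73: ✓ → 34
txn_id=74: ✓ → 44
txn_id=75: ✗
txn_id=76: ✗
txn_id=77: ✗
txn_id=78: ✓ → 0
txn_id=79: ✓ → 66
fee_min = MIN(0, 34, 44, 0, 66) = 0

fee_sum=234, fee_min=0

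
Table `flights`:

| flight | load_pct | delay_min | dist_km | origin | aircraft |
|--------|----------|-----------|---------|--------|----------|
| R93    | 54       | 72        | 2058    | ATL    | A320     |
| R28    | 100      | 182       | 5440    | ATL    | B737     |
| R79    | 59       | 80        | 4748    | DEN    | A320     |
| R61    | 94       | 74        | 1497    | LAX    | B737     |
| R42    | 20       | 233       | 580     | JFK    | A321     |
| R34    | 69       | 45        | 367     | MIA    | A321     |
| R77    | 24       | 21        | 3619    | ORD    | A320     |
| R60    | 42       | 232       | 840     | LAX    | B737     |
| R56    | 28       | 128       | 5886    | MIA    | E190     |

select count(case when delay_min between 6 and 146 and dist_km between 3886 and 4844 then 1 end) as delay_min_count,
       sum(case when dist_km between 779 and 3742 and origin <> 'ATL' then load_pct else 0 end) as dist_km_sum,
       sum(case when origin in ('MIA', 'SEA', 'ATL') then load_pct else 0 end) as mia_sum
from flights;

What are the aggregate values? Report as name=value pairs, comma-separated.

delay_min_count=1, dist_km_sum=160, mia_sum=251

[delay_min_count: delay_min between 6 and 146 and dist_km between 3886 and 4844]
flight=R93: ✗
flight=R28: ✗
flight=R79: ✓ → 1
flight=R61: ✗
flight=R42: ✗
flight=R34: ✗
flight=R77: ✗
flight=R60: ✗
flight=R56: ✗
delay_min_count = COUNT(1) = 1
—
[dist_km_sum: dist_km between 779 and 3742 and origin <> 'ATL']
flight=R93: ✗
flight=R28: ✗
flight=R79: ✗
flight=R61: ✓ → 94
flight=R42: ✗
flight=R34: ✗
flight=R77: ✓ → 24
flight=R60: ✓ → 42
flight=R56: ✗
dist_km_sum = 94 + 24 + 42 = 160
—
[mia_sum: origin in ('MIA', 'SEA', 'ATL')]
flight=R93: ✓ → 54
flight=R28: ✓ → 100
flight=R79: ✗
flight=R61: ✗
flight=R42: ✗
flight=R34: ✓ → 69
flight=R77: ✗
flight=R60: ✗
flight=R56: ✓ → 28
mia_sum = 54 + 100 + 69 + 28 = 251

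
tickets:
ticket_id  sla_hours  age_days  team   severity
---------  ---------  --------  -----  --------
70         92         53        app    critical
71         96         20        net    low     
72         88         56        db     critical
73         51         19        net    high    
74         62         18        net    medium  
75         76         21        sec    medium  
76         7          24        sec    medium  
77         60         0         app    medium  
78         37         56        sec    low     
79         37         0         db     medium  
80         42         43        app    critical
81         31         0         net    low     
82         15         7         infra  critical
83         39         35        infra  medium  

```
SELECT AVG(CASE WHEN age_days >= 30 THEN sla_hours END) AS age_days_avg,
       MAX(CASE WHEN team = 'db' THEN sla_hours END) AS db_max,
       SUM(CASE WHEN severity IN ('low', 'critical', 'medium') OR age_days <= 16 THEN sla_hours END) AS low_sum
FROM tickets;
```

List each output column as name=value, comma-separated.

[age_days_avg: age_days >= 30]
ticket_id=70: ✓ → 92
ticket_id=71: ✗
ticket_id=72: ✓ → 88
ticket_id=73: ✗
ticket_id=74: ✗
ticket_id=75: ✗
ticket_id=76: ✗
ticket_id=77: ✗
ticket_id=78: ✓ → 37
ticket_id=79: ✗
ticket_id=80: ✓ → 42
ticket_id=81: ✗
ticket_id=82: ✗
ticket_id=83: ✓ → 39
age_days_avg = (92 + 88 + 37 + 42 + 39) / 5 = 59.6
—
[db_max: team = 'db']
ticket_id=70: ✗
ticket_id=71: ✗
ticket_id=72: ✓ → 88
ticket_id=73: ✗
ticket_id=74: ✗
ticket_id=75: ✗
ticket_id=76: ✗
ticket_id=77: ✗
ticket_id=78: ✗
ticket_id=79: ✓ → 37
ticket_id=80: ✗
ticket_id=81: ✗
ticket_id=82: ✗
ticket_id=83: ✗
db_max = MAX(88, 37) = 88
—
[low_sum: severity IN ('low', 'critical', 'medium') OR age_days <= 16]
ticket_id=70: ✓ → 92
ticket_id=71: ✓ → 96
ticket_id=72: ✓ → 88
ticket_id=73: ✗
ticket_id=74: ✓ → 62
ticket_id=75: ✓ → 76
ticket_id=76: ✓ → 7
ticket_id=77: ✓ → 60
ticket_id=78: ✓ → 37
ticket_id=79: ✓ → 37
ticket_id=80: ✓ → 42
ticket_id=81: ✓ → 31
ticket_id=82: ✓ → 15
ticket_id=83: ✓ → 39
low_sum = 92 + 96 + 88 + 62 + 76 + 7 + 60 + 37 + 37 + 42 + 31 + 15 + 39 = 682

age_days_avg=59.6, db_max=88, low_sum=682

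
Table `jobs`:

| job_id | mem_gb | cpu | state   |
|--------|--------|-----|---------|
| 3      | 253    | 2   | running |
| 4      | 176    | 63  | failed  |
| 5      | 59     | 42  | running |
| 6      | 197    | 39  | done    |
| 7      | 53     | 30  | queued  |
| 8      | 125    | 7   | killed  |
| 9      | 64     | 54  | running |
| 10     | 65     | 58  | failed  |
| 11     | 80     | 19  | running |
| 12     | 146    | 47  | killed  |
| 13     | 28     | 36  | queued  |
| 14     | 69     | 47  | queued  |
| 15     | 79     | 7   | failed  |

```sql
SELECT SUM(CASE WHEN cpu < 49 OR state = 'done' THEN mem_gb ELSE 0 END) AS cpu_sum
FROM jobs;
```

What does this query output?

1089

job_id=3: ✓ → 253
job_id=4: ✗
job_id=5: ✓ → 59
job_id=6: ✓ → 197
job_id=7: ✓ → 53
job_id=8: ✓ → 125
job_id=9: ✗
job_id=10: ✗
job_id=11: ✓ → 80
job_id=12: ✓ → 146
job_id=13: ✓ → 28
job_id=14: ✓ → 69
job_id=15: ✓ → 79
cpu_sum = 253 + 59 + 197 + 53 + 125 + 80 + 146 + 28 + 69 + 79 = 1089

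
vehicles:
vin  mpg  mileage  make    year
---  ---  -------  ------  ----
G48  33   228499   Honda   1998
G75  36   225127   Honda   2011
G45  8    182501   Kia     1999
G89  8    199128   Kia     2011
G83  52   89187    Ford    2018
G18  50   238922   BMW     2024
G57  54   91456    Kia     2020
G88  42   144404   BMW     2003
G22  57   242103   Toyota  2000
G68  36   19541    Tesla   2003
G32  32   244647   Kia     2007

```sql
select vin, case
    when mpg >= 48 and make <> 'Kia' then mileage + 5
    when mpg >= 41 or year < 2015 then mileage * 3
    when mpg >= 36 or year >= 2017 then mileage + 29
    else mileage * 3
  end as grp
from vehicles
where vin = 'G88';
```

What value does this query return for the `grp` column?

433212

vin = G88: mpg=42, mileage=144404, make=BMW, year=2003.
mpg >= 48 and make <> 'Kia' → false
mpg >= 41 or year < 2015 → true → 433212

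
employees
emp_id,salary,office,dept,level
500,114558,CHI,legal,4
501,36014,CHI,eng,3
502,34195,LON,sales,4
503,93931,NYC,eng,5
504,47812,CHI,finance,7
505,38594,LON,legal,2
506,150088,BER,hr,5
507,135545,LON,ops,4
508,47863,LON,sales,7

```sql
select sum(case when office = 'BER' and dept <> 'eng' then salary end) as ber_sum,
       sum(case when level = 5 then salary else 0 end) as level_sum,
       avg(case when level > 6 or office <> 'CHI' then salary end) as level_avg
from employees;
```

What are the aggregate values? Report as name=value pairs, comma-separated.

ber_sum=150088, level_sum=244019, level_avg=78289.7142857143

[ber_sum: office = 'BER' and dept <> 'eng']
emp_id=500: ✗
emp_id=501: ✗
emp_id=502: ✗
emp_id=503: ✗
emp_id=504: ✗
emp_id=505: ✗
emp_id=506: ✓ → 150088
emp_id=507: ✗
emp_id=508: ✗
ber_sum = 150088
—
[level_sum: level = 5]
emp_id=500: ✗
emp_id=501: ✗
emp_id=502: ✗
emp_id=503: ✓ → 93931
emp_id=504: ✗
emp_id=505: ✗
emp_id=506: ✓ → 150088
emp_id=507: ✗
emp_id=508: ✗
level_sum = 93931 + 150088 = 244019
—
[level_avg: level > 6 or office <> 'CHI']
emp_id=500: ✗
emp_id=501: ✗
emp_id=502: ✓ → 34195
emp_id=503: ✓ → 93931
emp_id=504: ✓ → 47812
emp_id=505: ✓ → 38594
emp_id=506: ✓ → 150088
emp_id=507: ✓ → 135545
emp_id=508: ✓ → 47863
level_avg = (34195 + 93931 + 47812 + 38594 + 150088 + 135545 + 47863) / 7 = 78289.7142857143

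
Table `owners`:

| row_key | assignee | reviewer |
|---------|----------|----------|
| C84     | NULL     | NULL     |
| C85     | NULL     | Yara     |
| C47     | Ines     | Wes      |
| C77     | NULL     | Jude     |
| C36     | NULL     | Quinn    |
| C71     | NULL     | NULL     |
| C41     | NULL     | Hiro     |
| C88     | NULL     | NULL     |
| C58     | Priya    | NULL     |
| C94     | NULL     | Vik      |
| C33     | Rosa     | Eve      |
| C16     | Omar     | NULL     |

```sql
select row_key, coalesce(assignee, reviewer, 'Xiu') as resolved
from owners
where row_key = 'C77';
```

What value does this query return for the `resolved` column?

Jude

row_key = C77: assignee=NULL, reviewer=Jude.
assignee=NULL, reviewer=Jude → Jude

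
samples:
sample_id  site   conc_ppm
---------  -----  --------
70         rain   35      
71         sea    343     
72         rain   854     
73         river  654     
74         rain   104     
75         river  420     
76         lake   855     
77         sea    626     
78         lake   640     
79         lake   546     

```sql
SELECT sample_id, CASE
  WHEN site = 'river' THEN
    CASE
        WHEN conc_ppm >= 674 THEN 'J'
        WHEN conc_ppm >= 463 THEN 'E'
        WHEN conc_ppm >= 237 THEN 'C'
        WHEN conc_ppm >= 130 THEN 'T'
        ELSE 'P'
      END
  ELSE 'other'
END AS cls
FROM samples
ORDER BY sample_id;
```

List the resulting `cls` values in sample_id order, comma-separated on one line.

other, other, other, E, other, C, other, other, other, other

sample_id=70: site='rain' → outer ELSE → other
sample_id=71: site='sea' → outer ELSE → other
sample_id=72: site='rain' → outer ELSE → other
sample_id=73: site='river' → inner[conc_ppm >= 463] → E
sample_id=74: site='rain' → outer ELSE → other
sample_id=75: site='river' → inner[conc_ppm >= 237] → C
sample_id=76: site='lake' → outer ELSE → other
sample_id=77: site='sea' → outer ELSE → other
sample_id=78: site='lake' → outer ELSE → other
sample_id=79: site='lake' → outer ELSE → other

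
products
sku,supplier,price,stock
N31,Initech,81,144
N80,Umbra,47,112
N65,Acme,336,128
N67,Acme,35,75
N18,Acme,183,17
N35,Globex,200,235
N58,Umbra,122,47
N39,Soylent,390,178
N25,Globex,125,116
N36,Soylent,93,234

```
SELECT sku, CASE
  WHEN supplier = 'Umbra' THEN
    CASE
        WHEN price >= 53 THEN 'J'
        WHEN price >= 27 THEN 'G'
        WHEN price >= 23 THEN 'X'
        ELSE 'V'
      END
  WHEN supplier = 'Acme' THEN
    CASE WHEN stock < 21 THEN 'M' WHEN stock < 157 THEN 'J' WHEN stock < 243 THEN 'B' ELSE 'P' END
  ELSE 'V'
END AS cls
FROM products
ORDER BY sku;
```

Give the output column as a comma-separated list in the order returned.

sku=N18: supplier='Acme' → inner[stock < 21] → M
sku=N25: supplier='Globex' → outer ELSE → V
sku=N31: supplier='Initech' → outer ELSE → V
sku=N35: supplier='Globex' → outer ELSE → V
sku=N36: supplier='Soylent' → outer ELSE → V
sku=N39: supplier='Soylent' → outer ELSE → V
sku=N58: supplier='Umbra' → inner[price >= 53] → J
sku=N65: supplier='Acme' → inner[stock < 157] → J
sku=N67: supplier='Acme' → inner[stock < 157] → J
sku=N80: supplier='Umbra' → inner[price >= 27] → G

M, V, V, V, V, V, J, J, J, G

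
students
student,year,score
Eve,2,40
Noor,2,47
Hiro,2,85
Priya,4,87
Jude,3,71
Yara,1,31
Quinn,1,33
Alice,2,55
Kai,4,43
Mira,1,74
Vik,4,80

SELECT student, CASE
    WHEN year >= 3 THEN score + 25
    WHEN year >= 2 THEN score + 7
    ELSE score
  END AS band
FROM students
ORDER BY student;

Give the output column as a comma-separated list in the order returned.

62, 47, 92, 96, 68, 74, 54, 112, 33, 105, 31

student=Alice: year >= 2 → 62
student=Eve: year >= 2 → 47
student=Hiro: year >= 2 → 92
student=Jude: year >= 3 → 96
student=Kai: year >= 3 → 68
student=Mira: ELSE → 74
student=Noor: year >= 2 → 54
student=Priya: year >= 3 → 112
student=Quinn: ELSE → 33
student=Vik: year >= 3 → 105
student=Yara: ELSE → 31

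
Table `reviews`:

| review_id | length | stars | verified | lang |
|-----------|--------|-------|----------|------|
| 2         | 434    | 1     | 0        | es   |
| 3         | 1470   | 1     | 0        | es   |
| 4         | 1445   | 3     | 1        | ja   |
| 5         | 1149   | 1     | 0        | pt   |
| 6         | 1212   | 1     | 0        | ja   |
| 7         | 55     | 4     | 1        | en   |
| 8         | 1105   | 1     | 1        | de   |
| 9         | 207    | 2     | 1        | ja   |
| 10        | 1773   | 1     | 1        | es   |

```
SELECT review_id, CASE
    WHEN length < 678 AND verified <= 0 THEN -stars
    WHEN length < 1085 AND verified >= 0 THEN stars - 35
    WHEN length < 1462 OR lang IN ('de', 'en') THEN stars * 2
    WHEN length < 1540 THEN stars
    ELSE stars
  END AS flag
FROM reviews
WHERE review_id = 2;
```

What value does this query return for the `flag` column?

review_id = 2: length=434, stars=1, verified=0, lang=es.
length < 678 AND verified <= 0 → true → -1

-1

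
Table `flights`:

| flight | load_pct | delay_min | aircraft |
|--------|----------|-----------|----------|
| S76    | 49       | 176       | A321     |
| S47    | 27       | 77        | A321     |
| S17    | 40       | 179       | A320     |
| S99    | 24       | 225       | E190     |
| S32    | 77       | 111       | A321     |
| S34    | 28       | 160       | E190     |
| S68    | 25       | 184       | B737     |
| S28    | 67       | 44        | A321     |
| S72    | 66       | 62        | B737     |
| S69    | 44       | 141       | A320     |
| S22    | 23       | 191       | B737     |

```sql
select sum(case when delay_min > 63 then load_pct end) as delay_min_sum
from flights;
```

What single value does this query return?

flight=S76: ✓ → 49
flight=S47: ✓ → 27
flight=S17: ✓ → 40
flight=S99: ✓ → 24
flight=S32: ✓ → 77
flight=S34: ✓ → 28
flight=S68: ✓ → 25
flight=S28: ✗
flight=S72: ✗
flight=S69: ✓ → 44
flight=S22: ✓ → 23
delay_min_sum = 49 + 27 + 40 + 24 + 77 + 28 + 25 + 44 + 23 = 337

337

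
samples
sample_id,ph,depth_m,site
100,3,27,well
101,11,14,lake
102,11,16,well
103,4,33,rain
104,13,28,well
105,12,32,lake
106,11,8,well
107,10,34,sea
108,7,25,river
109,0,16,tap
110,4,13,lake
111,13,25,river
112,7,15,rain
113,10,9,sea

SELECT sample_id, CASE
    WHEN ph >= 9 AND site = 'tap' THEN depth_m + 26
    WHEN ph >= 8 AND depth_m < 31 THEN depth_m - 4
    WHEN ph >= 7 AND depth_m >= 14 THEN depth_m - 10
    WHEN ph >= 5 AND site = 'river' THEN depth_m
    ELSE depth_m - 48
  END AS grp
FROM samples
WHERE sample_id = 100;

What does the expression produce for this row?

-21

sample_id = 100: ph=3, depth_m=27, site=well.
ph >= 9 AND site = 'tap' → false
ph >= 8 AND depth_m < 31 → false
ph >= 7 AND depth_m >= 14 → false
ph >= 5 AND site = 'river' → false
No prior WHEN matched → ELSE → -21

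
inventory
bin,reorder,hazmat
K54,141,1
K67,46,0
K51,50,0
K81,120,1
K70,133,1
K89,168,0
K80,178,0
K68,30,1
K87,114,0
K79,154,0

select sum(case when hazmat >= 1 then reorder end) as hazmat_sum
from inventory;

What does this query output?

424

bin=K54: ✓ → 141
bin=K67: ✗
bin=K51: ✗
bin=K81: ✓ → 120
bin=K70: ✓ → 133
bin=K89: ✗
bin=K80: ✗
bin=K68: ✓ → 30
bin=K87: ✗
bin=K79: ✗
hazmat_sum = 141 + 120 + 133 + 30 = 424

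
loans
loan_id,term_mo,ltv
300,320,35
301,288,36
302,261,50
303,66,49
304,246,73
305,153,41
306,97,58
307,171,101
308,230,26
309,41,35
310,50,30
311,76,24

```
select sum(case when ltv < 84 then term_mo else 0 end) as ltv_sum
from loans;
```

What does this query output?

1828

loan_id=300: ✓ → 320
loan_id=301: ✓ → 288
loan_id=302: ✓ → 261
loan_id=303: ✓ → 66
loan_id=304: ✓ → 246
loan_id=305: ✓ → 153
loan_id=306: ✓ → 97
loan_id=307: ✗
loan_id=308: ✓ → 230
loan_id=309: ✓ → 41
loan_id=310: ✓ → 50
loan_id=311: ✓ → 76
ltv_sum = 320 + 288 + 261 + 66 + 246 + 153 + 97 + 230 + 41 + 50 + 76 = 1828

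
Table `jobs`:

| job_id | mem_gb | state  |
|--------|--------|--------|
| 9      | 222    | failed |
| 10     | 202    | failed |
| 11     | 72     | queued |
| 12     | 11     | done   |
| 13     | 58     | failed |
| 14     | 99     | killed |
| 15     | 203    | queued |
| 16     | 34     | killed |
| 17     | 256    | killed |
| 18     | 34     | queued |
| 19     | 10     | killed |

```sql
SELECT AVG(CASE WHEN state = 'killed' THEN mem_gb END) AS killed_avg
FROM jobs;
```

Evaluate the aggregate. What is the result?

job_id=9: ✗
job_id=10: ✗
job_id=11: ✗
job_id=12: ✗
job_id=13: ✗
job_id=14: ✓ → 99
job_id=15: ✗
job_id=16: ✓ → 34
job_id=17: ✓ → 256
job_id=18: ✗
job_id=19: ✓ → 10
killed_avg = (99 + 34 + 256 + 10) / 4 = 99.75

99.75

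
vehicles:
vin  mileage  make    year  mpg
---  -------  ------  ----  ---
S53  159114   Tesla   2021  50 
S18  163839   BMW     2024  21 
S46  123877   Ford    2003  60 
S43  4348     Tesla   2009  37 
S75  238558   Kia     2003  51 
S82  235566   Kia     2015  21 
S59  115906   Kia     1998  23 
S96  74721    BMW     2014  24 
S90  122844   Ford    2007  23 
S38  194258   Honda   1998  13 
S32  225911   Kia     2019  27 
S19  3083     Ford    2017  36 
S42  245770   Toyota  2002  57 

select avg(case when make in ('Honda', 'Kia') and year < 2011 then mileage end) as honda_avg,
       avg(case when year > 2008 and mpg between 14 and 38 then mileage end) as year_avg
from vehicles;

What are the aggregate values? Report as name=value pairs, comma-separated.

[honda_avg: make in ('Honda', 'Kia') and year < 2011]
vin=S53: ✗
vin=S18: ✗
vin=S46: ✗
vin=S43: ✗
vin=S75: ✓ → 238558
vin=S82: ✗
vin=S59: ✓ → 115906
vin=S96: ✗
vin=S90: ✗
vin=S38: ✓ → 194258
vin=S32: ✗
vin=S19: ✗
vin=S42: ✗
honda_avg = (238558 + 115906 + 194258) / 3 = 182907.3333333333
—
[year_avg: year > 2008 and mpg between 14 and 38]
vin=S53: ✗
vin=S18: ✓ → 163839
vin=S46: ✗
vin=S43: ✓ → 4348
vin=S75: ✗
vin=S82: ✓ → 235566
vin=S59: ✗
vin=S96: ✓ → 74721
vin=S90: ✗
vin=S38: ✗
vin=S32: ✓ → 225911
vin=S19: ✓ → 3083
vin=S42: ✗
year_avg = (163839 + 4348 + 235566 + 74721 + 225911 + 3083) / 6 = 117911.3333333333

honda_avg=182907.3333333333, year_avg=117911.3333333333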